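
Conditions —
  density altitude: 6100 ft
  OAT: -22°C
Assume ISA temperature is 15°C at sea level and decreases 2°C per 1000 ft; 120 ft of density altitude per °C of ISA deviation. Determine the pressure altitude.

8500 ft

DA = PA + 120 × (OAT − (15 − 2·PA/1000)) = PA + 120·OAT − 1800 + 0.24·PA = 1.24·PA + 120·OAT − 1800.
So 1.24·PA = 6100 − 120 × (-22) + 1800 = 10540.
PA = 10540 / 1.24 = 8500 ft.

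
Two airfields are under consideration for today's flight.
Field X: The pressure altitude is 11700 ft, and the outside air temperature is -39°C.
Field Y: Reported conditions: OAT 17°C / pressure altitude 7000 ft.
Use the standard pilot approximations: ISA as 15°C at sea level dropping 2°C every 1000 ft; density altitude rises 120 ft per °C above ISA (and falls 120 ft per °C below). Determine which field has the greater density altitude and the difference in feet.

Field X: ISA temp = -8.4°C, deviation -30.6°C, DA = 11700 + 120 × (-30.6) = 8028 ft.
Field Y: ISA temp = 1°C, deviation +16°C, DA = 7000 + 120 × 16 = 8920 ft.
Field Y is higher by 8920 − 8028 = 892 ft.

Field Y by 892 ft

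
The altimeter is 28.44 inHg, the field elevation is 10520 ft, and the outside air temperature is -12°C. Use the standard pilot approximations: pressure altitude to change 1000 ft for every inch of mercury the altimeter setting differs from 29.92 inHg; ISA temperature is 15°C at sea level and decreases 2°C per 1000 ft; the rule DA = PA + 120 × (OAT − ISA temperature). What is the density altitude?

Pressure altitude = 10520 + (29.92 − 28.44) × 1000 = 10520 + (+1480) = 12000 ft.
ISA temperature at 12000 ft = 15 − 2 × (12000/1000) = -9°C.
ISA deviation = -12 − (-9) = -3°C.
Density altitude = 12000 + 120 × (-3) = 11640 ft.

11640 ft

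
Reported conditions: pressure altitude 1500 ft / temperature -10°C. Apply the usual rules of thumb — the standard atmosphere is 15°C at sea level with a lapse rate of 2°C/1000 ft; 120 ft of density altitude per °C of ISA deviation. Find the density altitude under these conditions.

-1140 ft

ISA temperature at 1500 ft = 15 − 2 × (1500/1000) = 12°C.
ISA deviation = -10 − 12 = -22°C.
Density altitude = 1500 + 120 × (-22) = 1500 + (-2640) = -1140 ft.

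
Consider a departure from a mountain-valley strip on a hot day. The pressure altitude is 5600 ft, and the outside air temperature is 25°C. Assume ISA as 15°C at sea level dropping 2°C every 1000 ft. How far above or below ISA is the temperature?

ISA temperature at 5600 ft = 15 − 2 × (5600/1000) = 3.8°C.
Deviation = OAT − ISA = 25 − 3.8 = +21.2°C.

ISA+21.2°C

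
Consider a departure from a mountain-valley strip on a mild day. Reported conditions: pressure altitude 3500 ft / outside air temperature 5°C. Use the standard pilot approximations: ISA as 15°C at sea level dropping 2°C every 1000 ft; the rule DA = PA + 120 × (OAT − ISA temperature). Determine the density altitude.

ISA temperature at 3500 ft = 15 − 2 × (3500/1000) = 8°C.
ISA deviation = 5 − 8 = -3°C.
Density altitude = 3500 + 120 × (-3) = 3500 + (-360) = 3140 ft.

3140 ft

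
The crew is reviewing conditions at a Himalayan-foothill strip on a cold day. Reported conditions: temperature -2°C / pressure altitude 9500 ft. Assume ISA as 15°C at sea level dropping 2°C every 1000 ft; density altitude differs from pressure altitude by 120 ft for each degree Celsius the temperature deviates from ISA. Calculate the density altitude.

ISA temperature at 9500 ft = 15 − 2 × (9500/1000) = -4°C.
ISA deviation = -2 − (-4) = +2°C.
Density altitude = 9500 + 120 × (2) = 9500 + (+240) = 9740 ft.

9740 ft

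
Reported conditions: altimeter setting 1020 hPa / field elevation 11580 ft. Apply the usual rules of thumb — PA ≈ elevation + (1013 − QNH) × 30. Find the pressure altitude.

11370 ft

Pressure correction = (1013 − 1020) × 30 = -210 ft.
Pressure altitude = 11580 + (-210) = 11370 ft.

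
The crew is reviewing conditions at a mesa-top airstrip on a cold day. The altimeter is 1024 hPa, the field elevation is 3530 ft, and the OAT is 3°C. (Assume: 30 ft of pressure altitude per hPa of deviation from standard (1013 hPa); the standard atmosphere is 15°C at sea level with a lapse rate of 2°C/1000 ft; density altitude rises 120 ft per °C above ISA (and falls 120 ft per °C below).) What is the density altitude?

Pressure altitude = 3530 + (1013 − 1024) × 30 = 3530 + (-330) = 3200 ft.
ISA temperature at 3200 ft = 15 − 2 × (3200/1000) = 8.6°C.
ISA deviation = 3 − 8.6 = -5.6°C.
Density altitude = 3200 + 120 × (-5.6) = 2528 ft.

2528 ft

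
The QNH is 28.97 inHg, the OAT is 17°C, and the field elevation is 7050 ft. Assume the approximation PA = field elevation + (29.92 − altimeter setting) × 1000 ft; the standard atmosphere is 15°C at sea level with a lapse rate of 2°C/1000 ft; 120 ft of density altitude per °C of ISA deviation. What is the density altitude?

10160 ft

Pressure altitude = 7050 + (29.92 − 28.97) × 1000 = 7050 + (+950) = 8000 ft.
ISA temperature at 8000 ft = 15 − 2 × (8000/1000) = -1°C.
ISA deviation = 17 − (-1) = +18°C.
Density altitude = 8000 + 120 × (18) = 10160 ft.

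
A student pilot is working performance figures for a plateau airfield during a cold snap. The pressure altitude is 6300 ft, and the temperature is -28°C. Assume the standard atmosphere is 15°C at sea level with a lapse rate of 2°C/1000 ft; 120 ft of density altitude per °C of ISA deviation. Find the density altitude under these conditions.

2652 ft

ISA temperature at 6300 ft = 15 − 2 × (6300/1000) = 2.4°C.
ISA deviation = -28 − 2.4 = -30.4°C.
Density altitude = 6300 + 120 × (-30.4) = 6300 + (-3648) = 2652 ft.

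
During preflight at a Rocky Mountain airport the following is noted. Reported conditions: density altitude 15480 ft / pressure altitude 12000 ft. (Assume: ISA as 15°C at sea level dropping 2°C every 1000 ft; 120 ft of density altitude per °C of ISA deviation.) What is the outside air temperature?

20°C

Density altitude − pressure altitude = 15480 − 12000 = +3480 ft.
At 120 ft/°C that is an ISA deviation of 3480/120 = +29°C.
ISA temperature at 12000 ft = 15 − 2 × (12000/1000) = -9°C.
OAT = ISA + deviation = -9 + (+29) = 20°C.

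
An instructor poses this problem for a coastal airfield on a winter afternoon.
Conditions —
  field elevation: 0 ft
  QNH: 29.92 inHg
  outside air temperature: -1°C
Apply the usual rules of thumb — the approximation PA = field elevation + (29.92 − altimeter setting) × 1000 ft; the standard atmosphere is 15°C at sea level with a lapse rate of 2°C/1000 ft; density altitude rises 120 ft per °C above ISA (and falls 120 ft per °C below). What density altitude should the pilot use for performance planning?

Pressure altitude = 0 + (29.92 − 29.92) × 1000 = 0 + (0) = 0 ft.
ISA temperature at 0 ft = 15 − 2 × (0/1000) = 15°C.
ISA deviation = -1 − 15 = -16°C.
Density altitude = 0 + 120 × (-16) = -1920 ft.

-1920 ft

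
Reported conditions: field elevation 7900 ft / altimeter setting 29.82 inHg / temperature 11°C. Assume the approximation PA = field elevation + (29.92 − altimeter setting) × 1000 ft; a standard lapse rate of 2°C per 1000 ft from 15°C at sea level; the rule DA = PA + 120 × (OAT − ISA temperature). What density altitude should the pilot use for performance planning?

9440 ft

Pressure altitude = 7900 + (29.92 − 29.82) × 1000 = 7900 + (+100) = 8000 ft.
ISA temperature at 8000 ft = 15 − 2 × (8000/1000) = -1°C.
ISA deviation = 11 − (-1) = +12°C.
Density altitude = 8000 + 120 × (12) = 9440 ft.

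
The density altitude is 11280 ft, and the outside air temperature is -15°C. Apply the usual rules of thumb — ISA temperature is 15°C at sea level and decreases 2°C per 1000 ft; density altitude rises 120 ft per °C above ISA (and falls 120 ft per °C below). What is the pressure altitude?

DA = PA + 120 × (OAT − (15 − 2·PA/1000)) = PA + 120·OAT − 1800 + 0.24·PA = 1.24·PA + 120·OAT − 1800.
So 1.24·PA = 11280 − 120 × (-15) + 1800 = 14880.
PA = 14880 / 1.24 = 12000 ft.

12000 ft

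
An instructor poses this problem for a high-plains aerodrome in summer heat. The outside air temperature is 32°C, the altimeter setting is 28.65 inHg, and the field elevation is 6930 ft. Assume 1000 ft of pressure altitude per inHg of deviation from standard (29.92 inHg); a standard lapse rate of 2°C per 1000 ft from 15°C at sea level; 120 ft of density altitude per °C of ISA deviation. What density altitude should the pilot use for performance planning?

12208 ft

Pressure altitude = 6930 + (29.92 − 28.65) × 1000 = 6930 + (+1270) = 8200 ft.
ISA temperature at 8200 ft = 15 − 2 × (8200/1000) = -1.4°C.
ISA deviation = 32 − (-1.4) = +33.4°C.
Density altitude = 8200 + 120 × (33.4) = 12208 ft.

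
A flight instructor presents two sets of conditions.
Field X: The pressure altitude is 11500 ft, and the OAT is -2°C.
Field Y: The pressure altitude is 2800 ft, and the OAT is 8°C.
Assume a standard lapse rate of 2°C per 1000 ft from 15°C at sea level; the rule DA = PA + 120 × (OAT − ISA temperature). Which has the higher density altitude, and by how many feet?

Field X by 9588 ft

Field X: ISA temp = -8°C, deviation +6°C, DA = 11500 + 120 × 6 = 12220 ft.
Field Y: ISA temp = 9.4°C, deviation -1.4°C, DA = 2800 + 120 × (-1.4) = 2632 ft.
Field X is higher by 12220 − 2632 = 9588 ft.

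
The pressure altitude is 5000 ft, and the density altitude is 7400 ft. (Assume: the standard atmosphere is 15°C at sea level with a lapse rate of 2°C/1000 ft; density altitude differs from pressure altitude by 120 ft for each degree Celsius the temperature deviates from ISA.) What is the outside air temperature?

Density altitude − pressure altitude = 7400 − 5000 = +2400 ft.
At 120 ft/°C that is an ISA deviation of 2400/120 = +20°C.
ISA temperature at 5000 ft = 15 − 2 × (5000/1000) = 5°C.
OAT = ISA + deviation = 5 + (+20) = 25°C.

25°C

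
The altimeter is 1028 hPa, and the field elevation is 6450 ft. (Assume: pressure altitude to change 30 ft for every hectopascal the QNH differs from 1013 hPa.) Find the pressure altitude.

Pressure correction = (1013 − 1028) × 30 = -450 ft.
Pressure altitude = 6450 + (-450) = 6000 ft.

6000 ft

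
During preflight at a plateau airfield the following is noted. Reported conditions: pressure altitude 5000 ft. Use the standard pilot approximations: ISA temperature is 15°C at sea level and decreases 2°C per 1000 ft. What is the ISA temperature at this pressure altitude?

ISA temperature = 15 − 2 × (5000/1000) = 15 − 10 = 5°C.

5°C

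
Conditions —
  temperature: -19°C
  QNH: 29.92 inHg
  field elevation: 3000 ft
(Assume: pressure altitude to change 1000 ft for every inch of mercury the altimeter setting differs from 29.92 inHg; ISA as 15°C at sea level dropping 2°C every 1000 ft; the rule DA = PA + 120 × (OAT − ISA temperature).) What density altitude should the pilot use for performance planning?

Pressure altitude = 3000 + (29.92 − 29.92) × 1000 = 3000 + (0) = 3000 ft.
ISA temperature at 3000 ft = 15 − 2 × (3000/1000) = 9°C.
ISA deviation = -19 − 9 = -28°C.
Density altitude = 3000 + 120 × (-28) = -360 ft.

-360 ft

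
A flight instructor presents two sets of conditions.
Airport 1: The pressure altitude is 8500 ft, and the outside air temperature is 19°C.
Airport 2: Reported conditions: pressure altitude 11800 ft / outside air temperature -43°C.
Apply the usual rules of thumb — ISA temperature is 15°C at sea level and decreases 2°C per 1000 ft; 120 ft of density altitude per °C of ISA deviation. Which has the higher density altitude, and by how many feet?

Airport 1 by 3348 ft

Airport 1: ISA temp = -2°C, deviation +21°C, DA = 8500 + 120 × 21 = 11020 ft.
Airport 2: ISA temp = -8.6°C, deviation -34.4°C, DA = 11800 + 120 × (-34.4) = 7672 ft.
Airport 1 is higher by 11020 − 7672 = 3348 ft.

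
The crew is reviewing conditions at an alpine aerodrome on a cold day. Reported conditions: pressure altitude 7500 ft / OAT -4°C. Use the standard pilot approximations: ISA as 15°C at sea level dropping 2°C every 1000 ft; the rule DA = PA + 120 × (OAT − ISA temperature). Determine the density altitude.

7020 ft

ISA temperature at 7500 ft = 15 − 2 × (7500/1000) = 0°C.
ISA deviation = -4 − 0 = -4°C.
Density altitude = 7500 + 120 × (-4) = 7500 + (-480) = 7020 ft.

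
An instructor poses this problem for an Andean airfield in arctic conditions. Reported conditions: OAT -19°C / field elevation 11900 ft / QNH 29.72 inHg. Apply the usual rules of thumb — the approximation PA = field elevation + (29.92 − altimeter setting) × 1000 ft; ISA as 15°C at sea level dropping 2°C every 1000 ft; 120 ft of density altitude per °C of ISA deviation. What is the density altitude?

Pressure altitude = 11900 + (29.92 − 29.72) × 1000 = 11900 + (+200) = 12100 ft.
ISA temperature at 12100 ft = 15 − 2 × (12100/1000) = -9.2°C.
ISA deviation = -19 − (-9.2) = -9.8°C.
Density altitude = 12100 + 120 × (-9.8) = 10924 ft.

10924 ft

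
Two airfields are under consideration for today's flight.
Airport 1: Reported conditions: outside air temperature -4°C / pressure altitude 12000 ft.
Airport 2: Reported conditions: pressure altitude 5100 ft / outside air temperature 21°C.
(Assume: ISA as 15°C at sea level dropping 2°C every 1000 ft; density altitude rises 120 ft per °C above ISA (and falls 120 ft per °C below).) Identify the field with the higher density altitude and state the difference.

Airport 1 by 5556 ft

Airport 1: ISA temp = -9°C, deviation +5°C, DA = 12000 + 120 × 5 = 12600 ft.
Airport 2: ISA temp = 4.8°C, deviation +16.2°C, DA = 5100 + 120 × 16.2 = 7044 ft.
Airport 1 is higher by 12600 − 7044 = 5556 ft.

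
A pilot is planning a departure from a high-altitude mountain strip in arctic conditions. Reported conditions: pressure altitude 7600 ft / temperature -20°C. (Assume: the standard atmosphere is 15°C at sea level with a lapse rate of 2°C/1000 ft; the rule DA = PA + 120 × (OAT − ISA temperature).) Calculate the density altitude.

5224 ft

ISA temperature at 7600 ft = 15 − 2 × (7600/1000) = -0.2°C.
ISA deviation = -20 − (-0.2) = -19.8°C.
Density altitude = 7600 + 120 × (-19.8) = 7600 + (-2376) = 5224 ft.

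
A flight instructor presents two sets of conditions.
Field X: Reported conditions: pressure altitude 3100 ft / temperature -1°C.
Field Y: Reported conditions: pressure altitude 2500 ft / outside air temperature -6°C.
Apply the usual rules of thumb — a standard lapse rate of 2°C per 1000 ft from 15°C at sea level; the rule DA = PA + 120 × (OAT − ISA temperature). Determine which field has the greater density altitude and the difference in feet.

Field X by 1344 ft

Field X: ISA temp = 8.8°C, deviation -9.8°C, DA = 3100 + 120 × (-9.8) = 1924 ft.
Field Y: ISA temp = 10°C, deviation -16°C, DA = 2500 + 120 × (-16) = 580 ft.
Field X is higher by 1924 − 580 = 1344 ft.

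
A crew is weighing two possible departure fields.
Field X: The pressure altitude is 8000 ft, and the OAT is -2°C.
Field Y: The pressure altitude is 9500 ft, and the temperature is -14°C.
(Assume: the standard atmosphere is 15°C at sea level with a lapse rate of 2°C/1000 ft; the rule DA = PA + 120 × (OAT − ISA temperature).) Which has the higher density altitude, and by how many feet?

Field Y by 420 ft

Field X: ISA temp = -1°C, deviation -1°C, DA = 8000 + 120 × (-1) = 7880 ft.
Field Y: ISA temp = -4°C, deviation -10°C, DA = 9500 + 120 × (-10) = 8300 ft.
Field Y is higher by 8300 − 7880 = 420 ft.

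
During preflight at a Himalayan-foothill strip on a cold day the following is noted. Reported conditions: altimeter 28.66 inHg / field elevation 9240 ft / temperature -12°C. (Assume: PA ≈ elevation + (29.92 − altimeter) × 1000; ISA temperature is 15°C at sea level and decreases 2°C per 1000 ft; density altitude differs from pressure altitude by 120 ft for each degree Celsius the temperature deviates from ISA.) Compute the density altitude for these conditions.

9780 ft

Pressure altitude = 9240 + (29.92 − 28.66) × 1000 = 9240 + (+1260) = 10500 ft.
ISA temperature at 10500 ft = 15 − 2 × (10500/1000) = -6°C.
ISA deviation = -12 − (-6) = -6°C.
Density altitude = 10500 + 120 × (-6) = 9780 ft.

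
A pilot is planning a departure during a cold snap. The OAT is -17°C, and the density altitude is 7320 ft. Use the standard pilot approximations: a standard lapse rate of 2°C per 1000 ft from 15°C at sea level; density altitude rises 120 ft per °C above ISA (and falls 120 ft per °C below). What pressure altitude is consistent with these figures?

DA = PA + 120 × (OAT − (15 − 2·PA/1000)) = PA + 120·OAT − 1800 + 0.24·PA = 1.24·PA + 120·OAT − 1800.
So 1.24·PA = 7320 − 120 × (-17) + 1800 = 11160.
PA = 11160 / 1.24 = 9000 ft.

9000 ft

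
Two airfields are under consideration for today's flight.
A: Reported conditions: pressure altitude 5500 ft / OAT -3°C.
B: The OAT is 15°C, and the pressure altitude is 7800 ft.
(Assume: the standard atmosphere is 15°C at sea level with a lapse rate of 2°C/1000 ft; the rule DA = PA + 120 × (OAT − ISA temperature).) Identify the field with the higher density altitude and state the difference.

A: ISA temp = 4°C, deviation -7°C, DA = 5500 + 120 × (-7) = 4660 ft.
B: ISA temp = -0.6°C, deviation +15.6°C, DA = 7800 + 120 × 15.6 = 9672 ft.
B is higher by 9672 − 4660 = 5012 ft.

B by 5012 ft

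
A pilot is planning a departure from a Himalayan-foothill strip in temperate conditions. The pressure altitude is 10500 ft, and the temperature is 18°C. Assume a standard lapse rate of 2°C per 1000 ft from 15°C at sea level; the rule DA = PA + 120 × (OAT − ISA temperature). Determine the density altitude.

13380 ft

ISA temperature at 10500 ft = 15 − 2 × (10500/1000) = -6°C.
ISA deviation = 18 − (-6) = +24°C.
Density altitude = 10500 + 120 × (24) = 10500 + (+2880) = 13380 ft.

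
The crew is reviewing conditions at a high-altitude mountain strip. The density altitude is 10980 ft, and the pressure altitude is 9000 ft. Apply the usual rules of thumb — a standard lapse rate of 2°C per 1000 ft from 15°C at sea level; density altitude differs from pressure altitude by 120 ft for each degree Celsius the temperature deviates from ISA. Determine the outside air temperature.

Density altitude − pressure altitude = 10980 − 9000 = +1980 ft.
At 120 ft/°C that is an ISA deviation of 1980/120 = +16.5°C.
ISA temperature at 9000 ft = 15 − 2 × (9000/1000) = -3°C.
OAT = ISA + deviation = -3 + (+16.5) = 13.5°C.

13.5°C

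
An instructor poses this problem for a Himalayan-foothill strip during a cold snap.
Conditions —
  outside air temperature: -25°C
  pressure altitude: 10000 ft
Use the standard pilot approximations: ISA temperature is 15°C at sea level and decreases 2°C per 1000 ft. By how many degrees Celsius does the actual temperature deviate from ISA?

ISA temperature at 10000 ft = 15 − 2 × (10000/1000) = -5°C.
Deviation = OAT − ISA = -25 − (-5) = -20°C.

ISA-20°C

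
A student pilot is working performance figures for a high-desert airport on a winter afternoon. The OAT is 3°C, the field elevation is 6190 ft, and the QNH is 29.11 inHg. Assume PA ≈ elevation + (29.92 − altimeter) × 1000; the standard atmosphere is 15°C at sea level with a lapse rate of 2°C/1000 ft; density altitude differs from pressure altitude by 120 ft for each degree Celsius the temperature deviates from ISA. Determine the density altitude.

7240 ft

Pressure altitude = 6190 + (29.92 − 29.11) × 1000 = 6190 + (+810) = 7000 ft.
ISA temperature at 7000 ft = 15 − 2 × (7000/1000) = 1°C.
ISA deviation = 3 − 1 = +2°C.
Density altitude = 7000 + 120 × (2) = 7240 ft.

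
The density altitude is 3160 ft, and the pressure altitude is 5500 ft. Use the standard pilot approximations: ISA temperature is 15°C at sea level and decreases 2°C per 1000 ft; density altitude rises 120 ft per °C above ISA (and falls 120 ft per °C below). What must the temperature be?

-15.5°C

Density altitude − pressure altitude = 3160 − 5500 = -2340 ft.
At 120 ft/°C that is an ISA deviation of -2340/120 = -19.5°C.
ISA temperature at 5500 ft = 15 − 2 × (5500/1000) = 4°C.
OAT = ISA + deviation = 4 + (-19.5) = -15.5°C.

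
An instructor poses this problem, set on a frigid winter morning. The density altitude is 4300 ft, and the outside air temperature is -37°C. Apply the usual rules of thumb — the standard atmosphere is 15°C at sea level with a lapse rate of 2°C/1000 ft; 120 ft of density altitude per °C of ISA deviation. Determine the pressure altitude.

8500 ft

DA = PA + 120 × (OAT − (15 − 2·PA/1000)) = PA + 120·OAT − 1800 + 0.24·PA = 1.24·PA + 120·OAT − 1800.
So 1.24·PA = 4300 − 120 × (-37) + 1800 = 10540.
PA = 10540 / 1.24 = 8500 ft.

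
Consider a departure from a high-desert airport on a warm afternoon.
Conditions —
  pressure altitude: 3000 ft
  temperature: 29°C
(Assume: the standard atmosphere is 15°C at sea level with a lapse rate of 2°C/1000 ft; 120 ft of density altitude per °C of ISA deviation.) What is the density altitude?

5400 ft

ISA temperature at 3000 ft = 15 − 2 × (3000/1000) = 9°C.
ISA deviation = 29 − 9 = +20°C.
Density altitude = 3000 + 120 × (20) = 3000 + (+2400) = 5400 ft.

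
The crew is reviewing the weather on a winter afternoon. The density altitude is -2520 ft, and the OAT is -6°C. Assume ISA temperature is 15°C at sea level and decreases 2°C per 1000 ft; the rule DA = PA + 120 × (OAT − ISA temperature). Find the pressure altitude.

0 ft

DA = PA + 120 × (OAT − (15 − 2·PA/1000)) = PA + 120·OAT − 1800 + 0.24·PA = 1.24·PA + 120·OAT − 1800.
So 1.24·PA = -2520 − 120 × (-6) + 1800 = 0.
PA = 0 / 1.24 = 0 ft.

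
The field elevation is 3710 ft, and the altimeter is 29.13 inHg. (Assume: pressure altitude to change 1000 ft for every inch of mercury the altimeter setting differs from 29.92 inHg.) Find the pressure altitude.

4500 ft

Pressure correction = (29.92 − 29.13) × 1000 = +790 ft.
Pressure altitude = 3710 + (+790) = 4500 ft.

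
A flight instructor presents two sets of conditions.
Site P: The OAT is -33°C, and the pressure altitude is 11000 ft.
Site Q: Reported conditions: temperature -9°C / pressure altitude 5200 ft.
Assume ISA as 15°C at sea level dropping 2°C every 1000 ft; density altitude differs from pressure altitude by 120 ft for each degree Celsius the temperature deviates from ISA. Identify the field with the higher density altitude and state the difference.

Site P by 4312 ft

Site P: ISA temp = -7°C, deviation -26°C, DA = 11000 + 120 × (-26) = 7880 ft.
Site Q: ISA temp = 4.6°C, deviation -13.6°C, DA = 5200 + 120 × (-13.6) = 3568 ft.
Site P is higher by 7880 − 3568 = 4312 ft.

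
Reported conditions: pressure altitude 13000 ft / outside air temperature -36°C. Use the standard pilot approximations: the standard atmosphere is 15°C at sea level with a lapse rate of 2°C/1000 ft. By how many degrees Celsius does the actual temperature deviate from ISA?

ISA temperature at 13000 ft = 15 − 2 × (13000/1000) = -11°C.
Deviation = OAT − ISA = -36 − (-11) = -25°C.

ISA-25°C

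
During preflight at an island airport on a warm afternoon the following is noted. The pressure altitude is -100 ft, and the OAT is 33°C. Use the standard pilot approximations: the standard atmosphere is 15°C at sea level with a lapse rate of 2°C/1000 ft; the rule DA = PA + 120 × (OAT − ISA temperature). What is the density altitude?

2036 ft

ISA temperature at -100 ft = 15 − 2 × (-100/1000) = 15.2°C.
ISA deviation = 33 − 15.2 = +17.8°C.
Density altitude = -100 + 120 × (17.8) = -100 + (+2136) = 2036 ft.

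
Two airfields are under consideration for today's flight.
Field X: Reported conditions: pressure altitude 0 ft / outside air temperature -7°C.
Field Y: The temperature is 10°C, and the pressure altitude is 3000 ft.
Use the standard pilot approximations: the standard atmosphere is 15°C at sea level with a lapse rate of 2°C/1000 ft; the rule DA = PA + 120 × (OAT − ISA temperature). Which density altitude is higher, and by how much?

Field Y by 5760 ft

Field X: ISA temp = 15°C, deviation -22°C, DA = 0 + 120 × (-22) = -2640 ft.
Field Y: ISA temp = 9°C, deviation +1°C, DA = 3000 + 120 × 1 = 3120 ft.
Field Y is higher by 3120 − (-2640) = 5760 ft.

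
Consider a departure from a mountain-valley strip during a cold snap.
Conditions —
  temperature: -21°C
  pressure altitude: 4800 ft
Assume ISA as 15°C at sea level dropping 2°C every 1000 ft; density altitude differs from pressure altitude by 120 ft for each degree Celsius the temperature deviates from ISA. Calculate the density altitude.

ISA temperature at 4800 ft = 15 − 2 × (4800/1000) = 5.4°C.
ISA deviation = -21 − 5.4 = -26.4°C.
Density altitude = 4800 + 120 × (-26.4) = 4800 + (-3168) = 1632 ft.

1632 ft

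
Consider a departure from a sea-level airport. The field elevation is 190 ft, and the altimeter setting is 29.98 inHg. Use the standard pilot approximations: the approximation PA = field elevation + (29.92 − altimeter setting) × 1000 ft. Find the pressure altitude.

130 ft

Pressure correction = (29.92 − 29.98) × 1000 = -60 ft.
Pressure altitude = 190 + (-60) = 130 ft.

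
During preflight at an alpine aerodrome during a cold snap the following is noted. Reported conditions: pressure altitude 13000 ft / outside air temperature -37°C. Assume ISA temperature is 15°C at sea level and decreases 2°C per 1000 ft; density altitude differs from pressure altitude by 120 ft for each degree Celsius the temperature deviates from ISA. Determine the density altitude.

ISA temperature at 13000 ft = 15 − 2 × (13000/1000) = -11°C.
ISA deviation = -37 − (-11) = -26°C.
Density altitude = 13000 + 120 × (-26) = 13000 + (-3120) = 9880 ft.

9880 ft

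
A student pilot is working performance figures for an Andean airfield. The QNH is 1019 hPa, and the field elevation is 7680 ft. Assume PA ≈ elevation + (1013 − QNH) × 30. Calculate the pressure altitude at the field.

Pressure correction = (1013 − 1019) × 30 = -180 ft.
Pressure altitude = 7680 + (-180) = 7500 ft.

7500 ft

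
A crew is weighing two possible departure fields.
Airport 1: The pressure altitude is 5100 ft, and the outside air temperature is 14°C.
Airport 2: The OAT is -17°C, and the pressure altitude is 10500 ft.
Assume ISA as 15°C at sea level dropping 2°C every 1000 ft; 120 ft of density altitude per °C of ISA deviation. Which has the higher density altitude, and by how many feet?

Airport 2 by 2976 ft

Airport 1: ISA temp = 4.8°C, deviation +9.2°C, DA = 5100 + 120 × 9.2 = 6204 ft.
Airport 2: ISA temp = -6°C, deviation -11°C, DA = 10500 + 120 × (-11) = 9180 ft.
Airport 2 is higher by 9180 − 6204 = 2976 ft.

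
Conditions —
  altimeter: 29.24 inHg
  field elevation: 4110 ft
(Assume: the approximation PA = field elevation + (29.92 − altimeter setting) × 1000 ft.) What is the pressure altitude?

4790 ft

Pressure correction = (29.92 − 29.24) × 1000 = +680 ft.
Pressure altitude = 4110 + (+680) = 4790 ft.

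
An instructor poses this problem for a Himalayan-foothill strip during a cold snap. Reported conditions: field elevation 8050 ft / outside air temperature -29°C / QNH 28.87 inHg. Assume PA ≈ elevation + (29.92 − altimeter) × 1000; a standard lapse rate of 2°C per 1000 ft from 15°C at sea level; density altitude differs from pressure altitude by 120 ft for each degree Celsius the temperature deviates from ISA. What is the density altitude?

6004 ft

Pressure altitude = 8050 + (29.92 − 28.87) × 1000 = 8050 + (+1050) = 9100 ft.
ISA temperature at 9100 ft = 15 − 2 × (9100/1000) = -3.2°C.
ISA deviation = -29 − (-3.2) = -25.8°C.
Density altitude = 9100 + 120 × (-25.8) = 6004 ft.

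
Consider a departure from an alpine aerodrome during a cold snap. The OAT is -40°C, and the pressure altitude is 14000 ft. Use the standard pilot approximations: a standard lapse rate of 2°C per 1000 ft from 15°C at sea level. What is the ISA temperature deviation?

ISA temperature at 14000 ft = 15 − 2 × (14000/1000) = -13°C.
Deviation = OAT − ISA = -40 − (-13) = -27°C.

ISA-27°C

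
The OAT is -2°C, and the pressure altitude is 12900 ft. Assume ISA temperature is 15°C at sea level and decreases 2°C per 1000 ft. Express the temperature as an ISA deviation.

ISA+8.8°C

ISA temperature at 12900 ft = 15 − 2 × (12900/1000) = -10.8°C.
Deviation = OAT − ISA = -2 − (-10.8) = +8.8°C.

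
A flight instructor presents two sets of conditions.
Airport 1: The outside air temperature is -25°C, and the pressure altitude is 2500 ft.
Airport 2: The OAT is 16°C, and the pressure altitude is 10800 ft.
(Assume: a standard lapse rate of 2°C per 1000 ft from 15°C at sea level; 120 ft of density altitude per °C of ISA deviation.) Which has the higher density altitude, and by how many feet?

Airport 2 by 15212 ft

Airport 1: ISA temp = 10°C, deviation -35°C, DA = 2500 + 120 × (-35) = -1700 ft.
Airport 2: ISA temp = -6.6°C, deviation +22.6°C, DA = 10800 + 120 × 22.6 = 13512 ft.
Airport 2 is higher by 13512 − (-1700) = 15212 ft.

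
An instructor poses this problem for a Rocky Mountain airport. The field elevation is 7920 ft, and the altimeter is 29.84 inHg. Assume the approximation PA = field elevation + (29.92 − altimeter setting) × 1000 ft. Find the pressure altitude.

Pressure correction = (29.92 − 29.84) × 1000 = +80 ft.
Pressure altitude = 7920 + (+80) = 8000 ft.

8000 ft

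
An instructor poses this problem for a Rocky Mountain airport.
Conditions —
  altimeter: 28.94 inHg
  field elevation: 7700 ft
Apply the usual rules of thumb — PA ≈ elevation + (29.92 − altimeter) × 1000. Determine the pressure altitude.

Pressure correction = (29.92 − 28.94) × 1000 = +980 ft.
Pressure altitude = 7700 + (+980) = 8680 ft.

8680 ft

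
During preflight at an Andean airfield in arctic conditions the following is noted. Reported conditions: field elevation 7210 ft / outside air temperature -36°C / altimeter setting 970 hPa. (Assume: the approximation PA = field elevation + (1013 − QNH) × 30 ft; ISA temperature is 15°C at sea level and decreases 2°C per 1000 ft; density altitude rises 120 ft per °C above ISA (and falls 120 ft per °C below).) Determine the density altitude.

4420 ft

Pressure altitude = 7210 + (1013 − 970) × 30 = 7210 + (+1290) = 8500 ft.
ISA temperature at 8500 ft = 15 − 2 × (8500/1000) = -2°C.
ISA deviation = -36 − (-2) = -34°C.
Density altitude = 8500 + 120 × (-34) = 4420 ft.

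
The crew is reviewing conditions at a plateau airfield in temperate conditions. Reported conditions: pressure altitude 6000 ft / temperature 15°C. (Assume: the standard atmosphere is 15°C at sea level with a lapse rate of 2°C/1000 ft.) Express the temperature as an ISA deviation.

ISA+12°C

ISA temperature at 6000 ft = 15 − 2 × (6000/1000) = 3°C.
Deviation = OAT − ISA = 15 − 3 = +12°C.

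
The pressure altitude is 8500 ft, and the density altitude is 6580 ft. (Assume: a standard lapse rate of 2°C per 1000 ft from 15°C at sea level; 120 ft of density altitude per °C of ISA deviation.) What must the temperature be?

-18°C

Density altitude − pressure altitude = 6580 − 8500 = -1920 ft.
At 120 ft/°C that is an ISA deviation of -1920/120 = -16°C.
ISA temperature at 8500 ft = 15 − 2 × (8500/1000) = -2°C.
OAT = ISA + deviation = -2 + (-16) = -18°C.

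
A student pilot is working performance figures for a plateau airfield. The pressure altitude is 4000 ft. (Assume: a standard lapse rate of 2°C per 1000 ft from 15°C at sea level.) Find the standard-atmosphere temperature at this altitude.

7°C

ISA temperature = 15 − 2 × (4000/1000) = 15 − 8 = 7°C.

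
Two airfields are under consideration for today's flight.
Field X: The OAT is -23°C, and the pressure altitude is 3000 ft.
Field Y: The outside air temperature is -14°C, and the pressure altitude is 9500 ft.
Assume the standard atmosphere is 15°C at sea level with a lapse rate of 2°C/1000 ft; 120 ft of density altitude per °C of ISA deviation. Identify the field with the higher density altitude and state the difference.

Field X: ISA temp = 9°C, deviation -32°C, DA = 3000 + 120 × (-32) = -840 ft.
Field Y: ISA temp = -4°C, deviation -10°C, DA = 9500 + 120 × (-10) = 8300 ft.
Field Y is higher by 8300 − (-840) = 9140 ft.

Field Y by 9140 ft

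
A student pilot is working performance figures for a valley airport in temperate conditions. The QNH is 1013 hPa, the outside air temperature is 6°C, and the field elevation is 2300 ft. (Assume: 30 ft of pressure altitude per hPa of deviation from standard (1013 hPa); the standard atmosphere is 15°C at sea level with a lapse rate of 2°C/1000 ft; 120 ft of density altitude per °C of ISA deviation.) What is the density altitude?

1772 ft

Pressure altitude = 2300 + (1013 − 1013) × 30 = 2300 + (0) = 2300 ft.
ISA temperature at 2300 ft = 15 − 2 × (2300/1000) = 10.4°C.
ISA deviation = 6 − 10.4 = -4.4°C.
Density altitude = 2300 + 120 × (-4.4) = 1772 ft.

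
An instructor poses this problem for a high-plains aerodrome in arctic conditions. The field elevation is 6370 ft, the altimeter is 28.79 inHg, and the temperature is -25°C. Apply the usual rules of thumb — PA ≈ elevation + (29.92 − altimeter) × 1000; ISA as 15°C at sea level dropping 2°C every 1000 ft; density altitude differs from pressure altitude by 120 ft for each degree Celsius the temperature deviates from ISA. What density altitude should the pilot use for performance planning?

4500 ft

Pressure altitude = 6370 + (29.92 − 28.79) × 1000 = 6370 + (+1130) = 7500 ft.
ISA temperature at 7500 ft = 15 − 2 × (7500/1000) = 0°C.
ISA deviation = -25 − 0 = -25°C.
Density altitude = 7500 + 120 × (-25) = 4500 ft.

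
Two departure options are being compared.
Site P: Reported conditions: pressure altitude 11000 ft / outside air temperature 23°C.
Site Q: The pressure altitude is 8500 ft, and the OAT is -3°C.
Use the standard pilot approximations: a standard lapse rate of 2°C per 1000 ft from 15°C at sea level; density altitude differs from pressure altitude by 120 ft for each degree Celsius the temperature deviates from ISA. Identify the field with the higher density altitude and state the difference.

Site P: ISA temp = -7°C, deviation +30°C, DA = 11000 + 120 × 30 = 14600 ft.
Site Q: ISA temp = -2°C, deviation -1°C, DA = 8500 + 120 × (-1) = 8380 ft.
Site P is higher by 14600 − 8380 = 6220 ft.

Site P by 6220 ft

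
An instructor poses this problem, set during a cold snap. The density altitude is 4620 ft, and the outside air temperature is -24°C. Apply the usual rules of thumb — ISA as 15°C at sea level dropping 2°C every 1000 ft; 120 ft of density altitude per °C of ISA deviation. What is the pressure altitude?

DA = PA + 120 × (OAT − (15 − 2·PA/1000)) = PA + 120·OAT − 1800 + 0.24·PA = 1.24·PA + 120·OAT − 1800.
So 1.24·PA = 4620 − 120 × (-24) + 1800 = 9300.
PA = 9300 / 1.24 = 7500 ft.

7500 ft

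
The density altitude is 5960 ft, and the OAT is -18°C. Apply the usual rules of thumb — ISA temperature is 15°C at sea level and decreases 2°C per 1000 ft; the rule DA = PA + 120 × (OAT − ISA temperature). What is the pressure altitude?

8000 ft

DA = PA + 120 × (OAT − (15 − 2·PA/1000)) = PA + 120·OAT − 1800 + 0.24·PA = 1.24·PA + 120·OAT − 1800.
So 1.24·PA = 5960 − 120 × (-18) + 1800 = 9920.
PA = 9920 / 1.24 = 8000 ft.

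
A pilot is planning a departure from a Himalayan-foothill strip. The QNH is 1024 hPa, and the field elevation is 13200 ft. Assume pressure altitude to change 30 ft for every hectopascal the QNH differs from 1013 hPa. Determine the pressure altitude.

Pressure correction = (1013 − 1024) × 30 = -330 ft.
Pressure altitude = 13200 + (-330) = 12870 ft.

12870 ft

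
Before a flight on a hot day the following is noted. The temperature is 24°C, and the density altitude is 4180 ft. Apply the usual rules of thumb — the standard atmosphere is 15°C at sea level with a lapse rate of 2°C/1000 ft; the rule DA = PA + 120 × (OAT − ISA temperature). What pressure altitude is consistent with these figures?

2500 ft

DA = PA + 120 × (OAT − (15 − 2·PA/1000)) = PA + 120·OAT − 1800 + 0.24·PA = 1.24·PA + 120·OAT − 1800.
So 1.24·PA = 4180 − 120 × 24 + 1800 = 3100.
PA = 3100 / 1.24 = 2500 ft.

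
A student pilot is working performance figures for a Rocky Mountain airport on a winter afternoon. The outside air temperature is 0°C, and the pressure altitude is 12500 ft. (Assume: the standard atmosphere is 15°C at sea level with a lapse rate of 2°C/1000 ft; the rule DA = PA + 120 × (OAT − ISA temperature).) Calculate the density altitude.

ISA temperature at 12500 ft = 15 − 2 × (12500/1000) = -10°C.
ISA deviation = 0 − (-10) = +10°C.
Density altitude = 12500 + 120 × (10) = 12500 + (+1200) = 13700 ft.

13700 ft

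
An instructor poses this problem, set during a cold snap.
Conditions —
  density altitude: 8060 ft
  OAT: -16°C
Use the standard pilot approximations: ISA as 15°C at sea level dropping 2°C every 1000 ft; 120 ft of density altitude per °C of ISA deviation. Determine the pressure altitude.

9500 ft

DA = PA + 120 × (OAT − (15 − 2·PA/1000)) = PA + 120·OAT − 1800 + 0.24·PA = 1.24·PA + 120·OAT − 1800.
So 1.24·PA = 8060 − 120 × (-16) + 1800 = 11780.
PA = 11780 / 1.24 = 9500 ft.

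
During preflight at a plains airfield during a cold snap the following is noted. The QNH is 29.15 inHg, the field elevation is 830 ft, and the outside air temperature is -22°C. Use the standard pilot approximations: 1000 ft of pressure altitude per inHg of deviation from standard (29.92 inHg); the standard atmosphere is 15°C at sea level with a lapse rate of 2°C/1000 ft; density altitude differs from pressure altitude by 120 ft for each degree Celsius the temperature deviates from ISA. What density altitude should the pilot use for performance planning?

Pressure altitude = 830 + (29.92 − 29.15) × 1000 = 830 + (+770) = 1600 ft.
ISA temperature at 1600 ft = 15 − 2 × (1600/1000) = 11.8°C.
ISA deviation = -22 − 11.8 = -33.8°C.
Density altitude = 1600 + 120 × (-33.8) = -2456 ft.

-2456 ft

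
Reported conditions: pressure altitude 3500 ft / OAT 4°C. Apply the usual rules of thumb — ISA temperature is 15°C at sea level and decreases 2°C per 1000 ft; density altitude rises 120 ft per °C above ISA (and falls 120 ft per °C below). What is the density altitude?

ISA temperature at 3500 ft = 15 − 2 × (3500/1000) = 8°C.
ISA deviation = 4 − 8 = -4°C.
Density altitude = 3500 + 120 × (-4) = 3500 + (-480) = 3020 ft.

3020 ft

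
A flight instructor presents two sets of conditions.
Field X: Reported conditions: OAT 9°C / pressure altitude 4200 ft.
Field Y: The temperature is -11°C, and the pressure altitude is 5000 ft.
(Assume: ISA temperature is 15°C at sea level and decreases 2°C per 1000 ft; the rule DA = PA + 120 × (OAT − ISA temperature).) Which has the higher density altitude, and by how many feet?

Field X by 1408 ft

Field X: ISA temp = 6.6°C, deviation +2.4°C, DA = 4200 + 120 × 2.4 = 4488 ft.
Field Y: ISA temp = 5°C, deviation -16°C, DA = 5000 + 120 × (-16) = 3080 ft.
Field X is higher by 4488 − 3080 = 1408 ft.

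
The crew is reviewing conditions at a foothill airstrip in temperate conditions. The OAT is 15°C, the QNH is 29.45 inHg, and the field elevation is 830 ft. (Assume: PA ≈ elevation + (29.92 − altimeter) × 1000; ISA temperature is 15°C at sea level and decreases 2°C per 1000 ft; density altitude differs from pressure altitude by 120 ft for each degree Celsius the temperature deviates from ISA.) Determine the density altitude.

1612 ft

Pressure altitude = 830 + (29.92 − 29.45) × 1000 = 830 + (+470) = 1300 ft.
ISA temperature at 1300 ft = 15 − 2 × (1300/1000) = 12.4°C.
ISA deviation = 15 − 12.4 = +2.6°C.
Density altitude = 1300 + 120 × (2.6) = 1612 ft.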